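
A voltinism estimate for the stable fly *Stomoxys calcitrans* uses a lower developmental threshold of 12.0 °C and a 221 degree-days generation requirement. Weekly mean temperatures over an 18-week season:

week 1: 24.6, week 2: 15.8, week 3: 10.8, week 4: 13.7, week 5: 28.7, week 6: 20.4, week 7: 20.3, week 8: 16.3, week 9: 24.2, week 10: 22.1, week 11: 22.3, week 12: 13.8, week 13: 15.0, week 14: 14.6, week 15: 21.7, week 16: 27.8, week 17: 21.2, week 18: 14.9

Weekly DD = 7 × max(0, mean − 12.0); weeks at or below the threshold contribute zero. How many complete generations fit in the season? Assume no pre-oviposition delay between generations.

4 generations

Weekly DD (7 × max(0, T̄ − 12.0)): 88.2, 26.6, 0.0, 11.9, 116.9, 58.8, 58.1, 30.1, 85.4, 70.7, 72.1, 12.6, 21.0, 18.2, 67.9, 110.6, 64.4, 20.3.
Season total = 933.8 DD.
Complete generations = ⌊933.8 / 221⌋ = 4.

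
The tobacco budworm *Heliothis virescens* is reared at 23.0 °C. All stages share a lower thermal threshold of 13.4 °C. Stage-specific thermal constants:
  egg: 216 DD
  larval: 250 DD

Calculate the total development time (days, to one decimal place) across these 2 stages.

48.5 days

Daily accumulation at 23.0 °C = 23.0 − 13.4 = 9.6 DD/day.
Total K = 216 + 250 = 466 DD.
Total duration = 466 / 9.6 = 48.542 ≈ 48.5 days.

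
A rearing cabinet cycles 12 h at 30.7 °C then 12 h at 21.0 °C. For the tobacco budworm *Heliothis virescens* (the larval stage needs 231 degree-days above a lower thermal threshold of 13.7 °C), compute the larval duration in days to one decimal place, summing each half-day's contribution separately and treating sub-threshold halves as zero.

Day half: max(0, 30.7 − 13.7) × 0.5 = 17.0 × 0.5 = 8.50 DD.
Night half: max(0, 21.0 − 13.7) × 0.5 = 7.3 × 0.5 = 3.65 DD.
Per 24 h: 12.15 DD/day.
Duration = 231 / 12.15 = 19.012 ≈ 19.0 days.

19.0 days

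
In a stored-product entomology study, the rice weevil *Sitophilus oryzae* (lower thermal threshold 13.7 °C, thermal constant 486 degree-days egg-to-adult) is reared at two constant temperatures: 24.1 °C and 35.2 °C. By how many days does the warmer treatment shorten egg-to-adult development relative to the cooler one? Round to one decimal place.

24.1 days

At 24.1 °C: 486 / (24.1 − 13.7) = 486 / 10.4 = 46.731 d.
At 35.2 °C: 486 / (35.2 − 13.7) = 486 / 21.5 = 22.605 d.
Difference = |46.731 − 22.605| = 24.126 ≈ 24.1 days.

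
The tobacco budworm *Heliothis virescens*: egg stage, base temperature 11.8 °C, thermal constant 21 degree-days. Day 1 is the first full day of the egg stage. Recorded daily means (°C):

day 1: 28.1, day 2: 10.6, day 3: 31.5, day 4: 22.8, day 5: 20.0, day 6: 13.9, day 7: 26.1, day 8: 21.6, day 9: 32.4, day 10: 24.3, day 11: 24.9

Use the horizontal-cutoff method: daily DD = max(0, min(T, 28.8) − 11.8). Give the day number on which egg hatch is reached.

day 3

Daily DD above 11.8 °C (capped at 17.0): 16.3, 0.0, 17.0, 11.0, 8.2, 2.1, 14.3, 9.8, 17.0, 12.5, 13.1.
Cumulative: 16.3, 16.3, 33.3, 44.3, 52.5, 54.6, 68.9, 78.7, 95.7, 108.2, 121.3.
The total first reaches 21 DD on day 3.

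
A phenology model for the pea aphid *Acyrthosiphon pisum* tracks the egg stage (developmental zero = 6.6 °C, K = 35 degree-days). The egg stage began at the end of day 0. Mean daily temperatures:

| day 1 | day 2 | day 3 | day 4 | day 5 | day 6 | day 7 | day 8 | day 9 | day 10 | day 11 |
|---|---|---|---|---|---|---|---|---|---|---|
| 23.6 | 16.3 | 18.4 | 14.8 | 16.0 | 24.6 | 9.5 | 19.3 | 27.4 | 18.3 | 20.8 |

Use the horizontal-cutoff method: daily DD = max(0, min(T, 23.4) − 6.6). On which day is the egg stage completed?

Daily DD above 6.6 °C (capped at 16.8): 16.8, 9.7, 11.8, 8.2, 9.4, 16.8, 2.9, 12.7, 16.8, 11.7, 14.2.
Cumulative: 16.8, 26.5, 38.3, 46.5, 55.9, 72.7, 75.6, 88.3, 105.1, 116.8, 131.0.
The total first reaches 35 DD on day 3.

day 3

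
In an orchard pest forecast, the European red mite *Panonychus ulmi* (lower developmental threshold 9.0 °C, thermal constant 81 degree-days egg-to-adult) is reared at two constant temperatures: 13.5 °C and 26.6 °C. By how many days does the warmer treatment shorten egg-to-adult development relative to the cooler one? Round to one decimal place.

At 13.5 °C: 81 / (13.5 − 9.0) = 81 / 4.5 = 18.000 d.
At 26.6 °C: 81 / (26.6 − 9.0) = 81 / 17.6 = 4.602 d.
Difference = |18.000 − 4.602| = 13.398 ≈ 13.4 days.

13.4 days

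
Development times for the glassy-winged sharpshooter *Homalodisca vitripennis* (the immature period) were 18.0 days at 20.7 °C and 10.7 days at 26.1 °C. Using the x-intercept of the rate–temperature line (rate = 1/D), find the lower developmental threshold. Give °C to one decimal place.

12.8 °C

Equal thermal constants: D₁(T₁ − T_b) = D₂(T₂ − T_b).
18.0·(20.7 − T_b) = 10.7·(26.1 − T_b)
T_b = (18.0·20.7 − 10.7·26.1) / (18.0 − 10.7) = 93.33 / 7.3 = 12.785 °C ≈ 12.8 °C.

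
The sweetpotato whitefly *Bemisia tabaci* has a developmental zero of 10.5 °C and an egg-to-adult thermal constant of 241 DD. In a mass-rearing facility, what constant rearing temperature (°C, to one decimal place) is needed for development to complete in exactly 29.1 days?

Required daily accumulation = 241 / 29.1 = 8.282 DD/day.
T = T_base + 8.282 = 10.5 + 8.282 = 18.782 ≈ 18.8 °C.

18.8 °C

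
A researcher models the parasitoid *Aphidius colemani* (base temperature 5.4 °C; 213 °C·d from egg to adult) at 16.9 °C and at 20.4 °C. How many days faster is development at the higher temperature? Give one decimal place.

At 16.9 °C: 213 / (16.9 − 5.4) = 213 / 11.5 = 18.522 d.
At 20.4 °C: 213 / (20.4 − 5.4) = 213 / 15.0 = 14.200 d.
Difference = |18.522 − 14.200| = 4.322 ≈ 4.3 days.

4.3 days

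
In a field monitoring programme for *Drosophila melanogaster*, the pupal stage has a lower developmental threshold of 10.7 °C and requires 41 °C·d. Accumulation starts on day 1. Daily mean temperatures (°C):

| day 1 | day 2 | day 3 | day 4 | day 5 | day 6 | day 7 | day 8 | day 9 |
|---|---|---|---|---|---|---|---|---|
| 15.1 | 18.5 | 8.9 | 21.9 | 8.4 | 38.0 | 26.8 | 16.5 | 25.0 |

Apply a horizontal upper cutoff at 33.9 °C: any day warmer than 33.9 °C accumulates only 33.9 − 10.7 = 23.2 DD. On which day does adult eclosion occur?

day 6

Daily DD above 10.7 °C (capped at 23.2): 4.4, 7.8, 0.0, 11.2, 0.0, 23.2, 16.1, 5.8, 14.3.
Cumulative: 4.4, 12.2, 12.2, 23.4, 23.4, 46.6, 62.7, 68.5, 82.8.
The total first reaches 41 DD on day 6.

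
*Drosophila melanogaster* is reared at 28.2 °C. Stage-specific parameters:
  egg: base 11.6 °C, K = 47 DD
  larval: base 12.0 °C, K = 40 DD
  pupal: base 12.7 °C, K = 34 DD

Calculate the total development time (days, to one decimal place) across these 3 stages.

7.5 days

egg: 47 / (28.2 − 11.6) = 47 / 16.6 = 2.831 d.
larval: 40 / (28.2 − 12.0) = 40 / 16.2 = 2.469 d.
pupal: 34 / (28.2 − 12.7) = 34 / 15.5 = 2.194 d.
Sum = 7.494 ≈ 7.5 days.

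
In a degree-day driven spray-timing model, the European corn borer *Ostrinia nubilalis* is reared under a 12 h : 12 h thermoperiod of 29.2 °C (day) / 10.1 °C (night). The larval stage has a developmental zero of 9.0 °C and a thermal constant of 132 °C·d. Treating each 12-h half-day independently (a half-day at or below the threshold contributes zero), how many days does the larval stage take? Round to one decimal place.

12.4 days

Day half: max(0, 29.2 − 9.0) × 0.5 = 20.2 × 0.5 = 10.10 DD.
Night half: max(0, 10.1 − 9.0) × 0.5 = 1.1 × 0.5 = 0.55 DD.
Per 24 h: 10.65 DD/day.
Duration = 132 / 10.65 = 12.394 ≈ 12.4 days.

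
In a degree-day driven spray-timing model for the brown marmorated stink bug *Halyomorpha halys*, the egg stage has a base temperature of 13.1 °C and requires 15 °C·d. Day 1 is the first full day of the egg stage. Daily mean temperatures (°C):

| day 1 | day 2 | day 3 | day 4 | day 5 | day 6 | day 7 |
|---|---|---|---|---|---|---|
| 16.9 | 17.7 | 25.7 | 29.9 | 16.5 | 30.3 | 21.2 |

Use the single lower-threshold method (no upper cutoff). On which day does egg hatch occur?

Daily DD above 13.1 °C: 3.8, 4.6, 12.6, 16.8, 3.4, 17.2, 8.1.
Cumulative: 3.8, 8.4, 21.0, 37.8, 41.2, 58.4, 66.5.
The total first reaches 15 DD on day 3.

day 3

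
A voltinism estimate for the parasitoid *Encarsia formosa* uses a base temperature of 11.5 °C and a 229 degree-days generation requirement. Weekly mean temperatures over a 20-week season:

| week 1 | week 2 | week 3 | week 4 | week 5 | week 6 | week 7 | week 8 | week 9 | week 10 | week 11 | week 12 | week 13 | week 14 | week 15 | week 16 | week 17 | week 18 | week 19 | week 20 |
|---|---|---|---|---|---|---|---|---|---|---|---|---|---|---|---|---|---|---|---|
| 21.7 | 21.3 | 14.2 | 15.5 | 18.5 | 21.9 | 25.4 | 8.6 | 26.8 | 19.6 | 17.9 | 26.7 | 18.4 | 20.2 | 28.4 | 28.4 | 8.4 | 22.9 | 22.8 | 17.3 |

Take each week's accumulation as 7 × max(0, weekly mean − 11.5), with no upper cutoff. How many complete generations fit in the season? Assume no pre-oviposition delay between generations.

5 generations

Weekly DD (7 × max(0, T̄ − 11.5)): 71.4, 68.6, 18.9, 28.0, 49.0, 72.8, 97.3, 0.0, 107.1, 56.7, 44.8, 106.4, 48.3, 60.9, 118.3, 118.3, 0.0, 79.8, 79.1, 40.6.
Season total = 1266.3 DD.
Complete generations = ⌊1266.3 / 229⌋ = 5.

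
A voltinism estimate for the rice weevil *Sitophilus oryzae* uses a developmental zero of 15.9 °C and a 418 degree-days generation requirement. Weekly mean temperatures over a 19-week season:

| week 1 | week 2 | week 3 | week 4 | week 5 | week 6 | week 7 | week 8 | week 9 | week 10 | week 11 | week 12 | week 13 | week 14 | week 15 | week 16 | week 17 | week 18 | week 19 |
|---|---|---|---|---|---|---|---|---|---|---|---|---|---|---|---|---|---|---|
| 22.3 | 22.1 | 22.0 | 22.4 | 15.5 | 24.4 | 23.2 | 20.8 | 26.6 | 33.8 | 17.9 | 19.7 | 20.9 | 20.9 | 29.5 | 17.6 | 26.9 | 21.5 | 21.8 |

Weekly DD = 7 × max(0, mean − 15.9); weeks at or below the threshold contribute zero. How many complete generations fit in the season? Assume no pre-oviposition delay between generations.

Weekly DD (7 × max(0, T̄ − 15.9)): 44.8, 43.4, 42.7, 45.5, 0.0, 59.5, 51.1, 34.3, 74.9, 125.3, 14.0, 26.6, 35.0, 35.0, 95.2, 11.9, 77.0, 39.2, 41.3.
Season total = 896.7 DD.
Complete generations = ⌊896.7 / 418⌋ = 2.

2 generations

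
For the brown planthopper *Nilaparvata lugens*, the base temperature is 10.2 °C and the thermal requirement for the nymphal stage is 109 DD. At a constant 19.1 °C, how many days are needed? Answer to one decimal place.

Daily accumulation = 19.1 − 10.2 = 8.9 DD/day.
Duration = 109 / 8.9 = 12.247 ≈ 12.2 days.

12.2 days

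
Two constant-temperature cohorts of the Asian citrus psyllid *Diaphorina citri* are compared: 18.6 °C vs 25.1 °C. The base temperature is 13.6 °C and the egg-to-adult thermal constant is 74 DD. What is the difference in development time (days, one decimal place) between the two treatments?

8.4 days

At 18.6 °C: 74 / (18.6 − 13.6) = 74 / 5.0 = 14.800 d.
At 25.1 °C: 74 / (25.1 − 13.6) = 74 / 11.5 = 6.435 d.
Difference = |14.800 − 6.435| = 8.365 ≈ 8.4 days.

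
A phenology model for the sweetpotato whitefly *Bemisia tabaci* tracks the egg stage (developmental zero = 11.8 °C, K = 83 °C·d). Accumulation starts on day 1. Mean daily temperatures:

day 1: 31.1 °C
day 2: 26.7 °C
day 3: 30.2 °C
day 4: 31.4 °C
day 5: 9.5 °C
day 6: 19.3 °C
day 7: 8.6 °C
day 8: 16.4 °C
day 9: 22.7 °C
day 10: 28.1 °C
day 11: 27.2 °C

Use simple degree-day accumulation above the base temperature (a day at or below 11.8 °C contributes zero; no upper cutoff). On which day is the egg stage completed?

Daily DD above 11.8 °C: 19.3, 14.9, 18.4, 19.6, 0.0, 7.5, 0.0, 4.6, 10.9, 16.3, 15.4.
Cumulative: 19.3, 34.2, 52.6, 72.2, 72.2, 79.7, 79.7, 84.3, 95.2, 111.5, 126.9.
The total first reaches 83 DD on day 8.

day 8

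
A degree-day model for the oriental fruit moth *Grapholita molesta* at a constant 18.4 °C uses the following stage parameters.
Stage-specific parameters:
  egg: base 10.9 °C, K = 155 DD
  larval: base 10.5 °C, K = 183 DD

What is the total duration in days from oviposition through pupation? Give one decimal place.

43.8 days

egg: 155 / (18.4 − 10.9) = 155 / 7.5 = 20.667 d.
larval: 183 / (18.4 − 10.5) = 183 / 7.9 = 23.165 d.
Sum = 43.831 ≈ 43.8 days.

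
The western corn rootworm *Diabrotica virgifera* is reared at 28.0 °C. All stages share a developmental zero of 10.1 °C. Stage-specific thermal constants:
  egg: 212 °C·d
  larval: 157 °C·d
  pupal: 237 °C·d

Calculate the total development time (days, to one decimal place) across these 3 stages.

Daily accumulation at 28.0 °C = 28.0 − 10.1 = 17.9 DD/day.
Total K = 212 + 157 + 237 = 606 DD.
Total duration = 606 / 17.9 = 33.855 ≈ 33.9 days.

33.9 days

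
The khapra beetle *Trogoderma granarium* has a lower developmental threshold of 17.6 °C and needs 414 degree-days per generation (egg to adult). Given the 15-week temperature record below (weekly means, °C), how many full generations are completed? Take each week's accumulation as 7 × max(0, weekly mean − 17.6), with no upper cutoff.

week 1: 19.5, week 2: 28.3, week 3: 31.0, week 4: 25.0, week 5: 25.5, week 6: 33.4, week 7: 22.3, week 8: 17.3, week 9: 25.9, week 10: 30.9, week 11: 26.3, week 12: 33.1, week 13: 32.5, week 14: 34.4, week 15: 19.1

2 generations

Weekly DD (7 × max(0, T̄ − 17.6)): 13.3, 74.9, 93.8, 51.8, 55.3, 110.6, 32.9, 0.0, 58.1, 93.1, 60.9, 108.5, 104.3, 117.6, 10.5.
Season total = 985.6 DD.
Complete generations = ⌊985.6 / 414⌋ = 2.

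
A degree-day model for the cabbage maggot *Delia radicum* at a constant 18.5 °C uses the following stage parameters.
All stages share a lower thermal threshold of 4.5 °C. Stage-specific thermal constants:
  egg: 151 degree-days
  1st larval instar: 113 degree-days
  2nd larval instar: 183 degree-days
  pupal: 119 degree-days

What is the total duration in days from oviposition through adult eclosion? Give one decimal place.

Daily accumulation at 18.5 °C = 18.5 − 4.5 = 14.0 DD/day.
Total K = 151 + 113 + 183 + 119 = 566 DD.
Total duration = 566 / 14.0 = 40.429 ≈ 40.4 days.

40.4 days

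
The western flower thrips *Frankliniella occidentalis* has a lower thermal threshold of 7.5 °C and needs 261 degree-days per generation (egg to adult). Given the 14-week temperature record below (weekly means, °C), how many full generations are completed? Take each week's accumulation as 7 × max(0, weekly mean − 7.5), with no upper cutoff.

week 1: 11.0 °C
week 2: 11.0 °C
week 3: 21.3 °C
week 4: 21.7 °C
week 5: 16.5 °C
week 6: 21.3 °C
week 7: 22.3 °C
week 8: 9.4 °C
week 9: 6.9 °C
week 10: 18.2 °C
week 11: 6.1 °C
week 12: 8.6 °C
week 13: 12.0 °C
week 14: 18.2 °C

2 generations

Weekly DD (7 × max(0, T̄ − 7.5)): 24.5, 24.5, 96.6, 99.4, 63.0, 96.6, 103.6, 13.3, 0.0, 74.9, 0.0, 7.7, 31.5, 74.9.
Season total = 710.5 DD.
Complete generations = ⌊710.5 / 261⌋ = 2.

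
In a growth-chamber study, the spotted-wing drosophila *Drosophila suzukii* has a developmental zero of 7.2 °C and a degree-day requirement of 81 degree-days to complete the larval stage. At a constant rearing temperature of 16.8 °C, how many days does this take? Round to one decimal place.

Daily accumulation = 16.8 − 7.2 = 9.6 DD/day.
Duration = 81 / 9.6 = 8.437 ≈ 8.4 days.

8.4 days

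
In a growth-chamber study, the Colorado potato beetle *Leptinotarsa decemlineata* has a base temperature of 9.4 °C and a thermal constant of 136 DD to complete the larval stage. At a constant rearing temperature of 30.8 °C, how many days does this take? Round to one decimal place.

6.4 days

Daily accumulation = 30.8 − 9.4 = 21.4 DD/day.
Duration = 136 / 21.4 = 6.355 ≈ 6.4 days.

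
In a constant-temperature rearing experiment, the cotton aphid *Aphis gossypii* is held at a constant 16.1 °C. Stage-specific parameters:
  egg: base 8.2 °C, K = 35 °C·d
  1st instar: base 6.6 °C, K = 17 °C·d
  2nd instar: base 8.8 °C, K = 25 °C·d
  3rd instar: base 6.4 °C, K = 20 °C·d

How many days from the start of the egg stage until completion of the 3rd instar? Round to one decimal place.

egg: 35 / (16.1 − 8.2) = 35 / 7.9 = 4.430 d.
1st instar: 17 / (16.1 − 6.6) = 17 / 9.5 = 1.789 d.
2nd instar: 25 / (16.1 − 8.8) = 25 / 7.3 = 3.425 d.
3rd instar: 20 / (16.1 − 6.4) = 20 / 9.7 = 2.062 d.
Sum = 11.706 ≈ 11.7 days.

11.7 days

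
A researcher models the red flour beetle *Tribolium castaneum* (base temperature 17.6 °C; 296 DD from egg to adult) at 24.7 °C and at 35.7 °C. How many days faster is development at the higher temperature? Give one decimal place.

At 24.7 °C: 296 / (24.7 − 17.6) = 296 / 7.1 = 41.690 d.
At 35.7 °C: 296 / (35.7 − 17.6) = 296 / 18.1 = 16.354 d.
Difference = |41.690 − 16.354| = 25.337 ≈ 25.3 days.

25.3 days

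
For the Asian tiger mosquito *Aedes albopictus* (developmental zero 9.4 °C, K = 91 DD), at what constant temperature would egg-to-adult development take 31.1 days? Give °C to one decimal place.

Required daily accumulation = 91 / 31.1 = 2.926 DD/day.
T = T_base + 2.926 = 9.4 + 2.926 = 12.326 ≈ 12.3 °C.

12.3 °C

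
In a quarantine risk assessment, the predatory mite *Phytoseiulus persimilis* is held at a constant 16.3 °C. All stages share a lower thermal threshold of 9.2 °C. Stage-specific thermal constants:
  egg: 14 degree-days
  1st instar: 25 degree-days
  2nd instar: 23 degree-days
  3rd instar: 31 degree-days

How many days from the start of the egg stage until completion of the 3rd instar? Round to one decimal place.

13.1 days

Daily accumulation at 16.3 °C = 16.3 − 9.2 = 7.1 DD/day.
Total K = 14 + 25 + 23 + 31 = 93 DD.
Total duration = 93 / 7.1 = 13.099 ≈ 13.1 days.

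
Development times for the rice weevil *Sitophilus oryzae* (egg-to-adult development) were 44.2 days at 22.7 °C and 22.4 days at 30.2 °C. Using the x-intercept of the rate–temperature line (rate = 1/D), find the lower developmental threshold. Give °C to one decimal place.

15.0 °C

Linear rate model ⇒ the product D·(T − T_b) is constant across temperatures.
44.2·(22.7 − T_b) = 22.4·(30.2 − T_b)
T_b = (44.2·22.7 − 22.4·30.2) / (44.2 − 22.4) = 326.86 / 21.8 = 14.994 °C ≈ 15.0 °C.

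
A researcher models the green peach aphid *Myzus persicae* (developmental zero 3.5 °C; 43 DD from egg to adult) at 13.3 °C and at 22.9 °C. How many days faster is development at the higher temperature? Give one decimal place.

2.2 days

At 13.3 °C: 43 / (13.3 − 3.5) = 43 / 9.8 = 4.388 d.
At 22.9 °C: 43 / (22.9 − 3.5) = 43 / 19.4 = 2.216 d.
Difference = |4.388 − 2.216| = 2.171 ≈ 2.2 days.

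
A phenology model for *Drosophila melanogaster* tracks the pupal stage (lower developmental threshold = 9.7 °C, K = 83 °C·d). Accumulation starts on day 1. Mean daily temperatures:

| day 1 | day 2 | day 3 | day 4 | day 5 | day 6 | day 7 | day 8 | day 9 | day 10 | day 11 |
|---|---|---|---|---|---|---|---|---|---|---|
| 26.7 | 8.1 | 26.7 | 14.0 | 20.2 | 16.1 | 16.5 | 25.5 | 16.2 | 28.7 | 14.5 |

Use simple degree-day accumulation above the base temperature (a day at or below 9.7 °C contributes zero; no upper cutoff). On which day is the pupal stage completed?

Daily DD above 9.7 °C: 17.0, 0.0, 17.0, 4.3, 10.5, 6.4, 6.8, 15.8, 6.5, 19.0, 4.8.
Cumulative: 17.0, 17.0, 34.0, 38.3, 48.8, 55.2, 62.0, 77.8, 84.3, 103.3, 108.1.
The total first reaches 83 DD on day 9.

day 9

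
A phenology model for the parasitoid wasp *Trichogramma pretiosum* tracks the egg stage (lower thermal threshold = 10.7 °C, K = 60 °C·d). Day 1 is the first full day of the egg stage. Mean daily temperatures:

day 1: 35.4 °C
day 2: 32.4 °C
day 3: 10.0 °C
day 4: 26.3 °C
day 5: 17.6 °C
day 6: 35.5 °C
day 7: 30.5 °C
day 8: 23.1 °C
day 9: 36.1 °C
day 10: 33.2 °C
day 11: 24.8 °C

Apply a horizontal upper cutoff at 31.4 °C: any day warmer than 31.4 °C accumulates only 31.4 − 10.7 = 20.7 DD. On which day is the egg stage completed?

Daily DD above 10.7 °C (capped at 20.7): 20.7, 20.7, 0.0, 15.6, 6.9, 20.7, 19.8, 12.4, 20.7, 20.7, 14.1.
Cumulative: 20.7, 41.4, 41.4, 57.0, 63.9, 84.6, 104.4, 116.8, 137.5, 158.2, 172.3.
The total first reaches 60 DD on day 5.

day 5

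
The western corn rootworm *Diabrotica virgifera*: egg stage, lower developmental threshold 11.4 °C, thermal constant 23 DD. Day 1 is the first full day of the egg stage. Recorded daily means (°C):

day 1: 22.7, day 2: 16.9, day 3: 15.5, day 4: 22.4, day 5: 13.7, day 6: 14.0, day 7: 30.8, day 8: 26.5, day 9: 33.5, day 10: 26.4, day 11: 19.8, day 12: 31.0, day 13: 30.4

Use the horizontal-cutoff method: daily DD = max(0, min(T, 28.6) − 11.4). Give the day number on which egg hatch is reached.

day 4

Daily DD above 11.4 °C (capped at 17.2): 11.3, 5.5, 4.1, 11.0, 2.3, 2.6, 17.2, 15.1, 17.2, 15.0, 8.4, 17.2, 17.2.
Cumulative: 11.3, 16.8, 20.9, 31.9, 34.2, 36.8, 54.0, 69.1, 86.3, 101.3, 109.7, 126.9, 144.1.
The total first reaches 23 DD on day 4.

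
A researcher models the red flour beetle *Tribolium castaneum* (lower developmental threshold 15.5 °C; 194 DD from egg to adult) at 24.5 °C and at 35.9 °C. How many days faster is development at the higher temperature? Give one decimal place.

12.0 days

At 24.5 °C: 194 / (24.5 − 15.5) = 194 / 9.0 = 21.556 d.
At 35.9 °C: 194 / (35.9 − 15.5) = 194 / 20.4 = 9.510 d.
Difference = |21.556 − 9.510| = 12.046 ≈ 12.0 days.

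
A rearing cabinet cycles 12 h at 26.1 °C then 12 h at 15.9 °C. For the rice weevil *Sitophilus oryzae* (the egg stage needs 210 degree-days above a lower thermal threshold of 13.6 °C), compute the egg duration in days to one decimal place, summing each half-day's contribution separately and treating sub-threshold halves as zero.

Day half: max(0, 26.1 − 13.6) × 0.5 = 12.5 × 0.5 = 6.25 DD.
Night half: max(0, 15.9 − 13.6) × 0.5 = 2.3 × 0.5 = 1.15 DD.
Per 24 h: 7.40 DD/day.
Duration = 210 / 7.40 = 28.378 ≈ 28.4 days.

28.4 days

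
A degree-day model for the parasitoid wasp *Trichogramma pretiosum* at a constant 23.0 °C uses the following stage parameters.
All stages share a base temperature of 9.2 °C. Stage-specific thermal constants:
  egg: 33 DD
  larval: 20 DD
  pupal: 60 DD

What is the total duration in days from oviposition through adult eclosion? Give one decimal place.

Daily accumulation at 23.0 °C = 23.0 − 9.2 = 13.8 DD/day.
Total K = 33 + 20 + 60 = 113 DD.
Total duration = 113 / 13.8 = 8.188 ≈ 8.2 days.

8.2 days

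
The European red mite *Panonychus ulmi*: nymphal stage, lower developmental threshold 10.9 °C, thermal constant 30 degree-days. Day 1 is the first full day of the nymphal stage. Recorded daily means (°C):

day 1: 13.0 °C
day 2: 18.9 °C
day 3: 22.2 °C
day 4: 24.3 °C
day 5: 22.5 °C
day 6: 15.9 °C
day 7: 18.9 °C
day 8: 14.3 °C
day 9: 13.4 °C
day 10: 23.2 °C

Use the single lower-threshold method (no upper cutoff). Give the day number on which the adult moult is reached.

day 4

Daily DD above 10.9 °C: 2.1, 8.0, 11.3, 13.4, 11.6, 5.0, 8.0, 3.4, 2.5, 12.3.
Cumulative: 2.1, 10.1, 21.4, 34.8, 46.4, 51.4, 59.4, 62.8, 65.3, 77.6.
The total first reaches 30 DD on day 4.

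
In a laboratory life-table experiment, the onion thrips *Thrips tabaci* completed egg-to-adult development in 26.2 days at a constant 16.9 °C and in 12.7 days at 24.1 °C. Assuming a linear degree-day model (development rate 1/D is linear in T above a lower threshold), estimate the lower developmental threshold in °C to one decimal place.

Linear rate model ⇒ the product D·(T − T_b) is constant across temperatures.
26.2·(16.9 − T_b) = 12.7·(24.1 − T_b)
T_b = (26.2·16.9 − 12.7·24.1) / (26.2 − 12.7) = 136.71 / 13.5 = 10.127 °C ≈ 10.1 °C.

10.1 °C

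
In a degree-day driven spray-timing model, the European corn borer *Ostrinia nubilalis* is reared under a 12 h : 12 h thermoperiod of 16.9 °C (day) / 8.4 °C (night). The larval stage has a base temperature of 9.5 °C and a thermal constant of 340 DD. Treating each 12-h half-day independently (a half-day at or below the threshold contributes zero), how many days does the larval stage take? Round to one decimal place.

91.9 days

Day half: max(0, 16.9 − 9.5) × 0.5 = 7.4 × 0.5 = 3.70 DD.
Night half: max(0, 8.4 − 9.5) × 0.5 = 0.0 × 0.5 = 0.00 DD.
Per 24 h: 3.70 DD/day.
Duration = 340 / 3.70 = 91.892 ≈ 91.9 days.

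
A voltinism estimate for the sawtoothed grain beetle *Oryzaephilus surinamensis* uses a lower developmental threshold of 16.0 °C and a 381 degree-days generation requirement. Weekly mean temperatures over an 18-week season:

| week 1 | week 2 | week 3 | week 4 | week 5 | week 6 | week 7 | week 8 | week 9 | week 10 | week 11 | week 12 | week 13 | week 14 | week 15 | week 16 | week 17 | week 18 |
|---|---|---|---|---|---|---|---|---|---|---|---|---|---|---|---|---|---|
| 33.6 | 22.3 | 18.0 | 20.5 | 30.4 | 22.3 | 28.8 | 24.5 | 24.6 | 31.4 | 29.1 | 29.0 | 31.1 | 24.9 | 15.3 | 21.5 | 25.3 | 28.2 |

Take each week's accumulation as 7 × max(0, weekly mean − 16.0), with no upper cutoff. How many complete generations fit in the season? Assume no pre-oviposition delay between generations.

3 generations

Weekly DD (7 × max(0, T̄ − 16.0)): 123.2, 44.1, 14.0, 31.5, 100.8, 44.1, 89.6, 59.5, 60.2, 107.8, 91.7, 91.0, 105.7, 62.3, 0.0, 38.5, 65.1, 85.4.
Season total = 1214.5 DD.
Complete generations = ⌊1214.5 / 381⌋ = 3.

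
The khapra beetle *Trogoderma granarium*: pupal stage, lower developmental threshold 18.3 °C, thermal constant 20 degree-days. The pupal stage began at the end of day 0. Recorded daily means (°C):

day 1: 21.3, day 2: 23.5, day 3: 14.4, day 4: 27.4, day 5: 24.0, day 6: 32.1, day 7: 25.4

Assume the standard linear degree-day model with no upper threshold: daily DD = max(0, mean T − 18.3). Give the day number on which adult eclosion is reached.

day 5

Daily DD above 18.3 °C: 3.0, 5.2, 0.0, 9.1, 5.7, 13.8, 7.1.
Cumulative: 3.0, 8.2, 8.2, 17.3, 23.0, 36.8, 43.9.
The total first reaches 20 DD on day 5.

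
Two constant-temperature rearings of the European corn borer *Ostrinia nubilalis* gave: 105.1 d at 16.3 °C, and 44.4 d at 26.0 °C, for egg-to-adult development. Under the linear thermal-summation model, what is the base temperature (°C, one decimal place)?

9.2 °C

Equal thermal constants: D₁(T₁ − T_b) = D₂(T₂ − T_b).
105.1·(16.3 − T_b) = 44.4·(26.0 − T_b)
T_b = (105.1·16.3 − 44.4·26.0) / (105.1 − 44.4) = 558.73 / 60.7 = 9.205 °C ≈ 9.2 °C.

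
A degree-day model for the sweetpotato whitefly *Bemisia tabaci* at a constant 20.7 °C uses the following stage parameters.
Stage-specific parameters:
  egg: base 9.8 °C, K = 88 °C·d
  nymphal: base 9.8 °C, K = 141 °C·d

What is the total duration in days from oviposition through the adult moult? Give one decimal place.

egg: 88 / (20.7 − 9.8) = 88 / 10.9 = 8.073 d.
nymphal: 141 / (20.7 − 9.8) = 141 / 10.9 = 12.936 d.
Sum = 21.009 ≈ 21.0 days.

21.0 days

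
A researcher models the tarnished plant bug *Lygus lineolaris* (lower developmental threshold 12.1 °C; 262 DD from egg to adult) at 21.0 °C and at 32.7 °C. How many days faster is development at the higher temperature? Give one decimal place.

At 21.0 °C: 262 / (21.0 − 12.1) = 262 / 8.9 = 29.438 d.
At 32.7 °C: 262 / (32.7 − 12.1) = 262 / 20.6 = 12.718 d.
Difference = |29.438 − 12.718| = 16.720 ≈ 16.7 days.

16.7 days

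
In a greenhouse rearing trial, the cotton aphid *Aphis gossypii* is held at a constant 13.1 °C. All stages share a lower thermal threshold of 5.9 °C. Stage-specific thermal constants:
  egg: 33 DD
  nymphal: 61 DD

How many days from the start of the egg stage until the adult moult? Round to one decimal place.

13.1 days

Daily accumulation at 13.1 °C = 13.1 − 5.9 = 7.2 DD/day.
Total K = 33 + 61 = 94 DD.
Total duration = 94 / 7.2 = 13.056 ≈ 13.1 days.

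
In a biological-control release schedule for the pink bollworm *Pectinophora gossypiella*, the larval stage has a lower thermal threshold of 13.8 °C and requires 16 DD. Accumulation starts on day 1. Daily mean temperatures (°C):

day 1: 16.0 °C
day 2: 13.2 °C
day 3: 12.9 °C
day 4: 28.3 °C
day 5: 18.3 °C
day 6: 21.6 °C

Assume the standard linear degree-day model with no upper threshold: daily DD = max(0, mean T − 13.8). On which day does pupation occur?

Daily DD above 13.8 °C: 2.2, 0.0, 0.0, 14.5, 4.5, 7.8.
Cumulative: 2.2, 2.2, 2.2, 16.7, 21.2, 29.0.
The total first reaches 16 DD on day 4.

day 4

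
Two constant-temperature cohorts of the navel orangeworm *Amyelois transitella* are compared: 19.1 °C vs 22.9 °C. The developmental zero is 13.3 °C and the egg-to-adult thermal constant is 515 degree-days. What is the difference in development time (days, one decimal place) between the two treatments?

35.1 days

At 19.1 °C: 515 / (19.1 − 13.3) = 515 / 5.8 = 88.793 d.
At 22.9 °C: 515 / (22.9 − 13.3) = 515 / 9.6 = 53.646 d.
Difference = |88.793 − 53.646| = 35.147 ≈ 35.1 days.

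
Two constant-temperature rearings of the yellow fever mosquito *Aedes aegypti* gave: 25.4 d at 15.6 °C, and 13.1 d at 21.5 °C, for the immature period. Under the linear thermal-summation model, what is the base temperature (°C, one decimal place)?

Under the model K = D·(T − T_b), so D₁·(T₁ − T_b) = D₂·(T₂ − T_b).
25.4·(15.6 − T_b) = 13.1·(21.5 − T_b)
T_b = (25.4·15.6 − 13.1·21.5) / (25.4 − 13.1) = 114.59 / 12.3 = 9.316 °C ≈ 9.3 °C.

9.3 °C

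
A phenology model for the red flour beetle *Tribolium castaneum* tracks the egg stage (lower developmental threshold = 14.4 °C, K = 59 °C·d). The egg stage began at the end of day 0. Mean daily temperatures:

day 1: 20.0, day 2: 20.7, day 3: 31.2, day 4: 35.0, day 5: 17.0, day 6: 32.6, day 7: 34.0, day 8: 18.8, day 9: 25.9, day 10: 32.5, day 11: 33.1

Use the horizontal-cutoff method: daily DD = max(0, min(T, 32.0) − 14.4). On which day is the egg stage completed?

day 6

Daily DD above 14.4 °C (capped at 17.6): 5.6, 6.3, 16.8, 17.6, 2.6, 17.6, 17.6, 4.4, 11.5, 17.6, 17.6.
Cumulative: 5.6, 11.9, 28.7, 46.3, 48.9, 66.5, 84.1, 88.5, 100.0, 117.6, 135.2.
The total first reaches 59 DD on day 6.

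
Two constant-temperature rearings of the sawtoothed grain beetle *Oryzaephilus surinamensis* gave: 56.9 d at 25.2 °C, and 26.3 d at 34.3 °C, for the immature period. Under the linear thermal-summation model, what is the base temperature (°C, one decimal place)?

17.4 °C

Under the model K = D·(T − T_b), so D₁·(T₁ − T_b) = D₂·(T₂ − T_b).
56.9·(25.2 − T_b) = 26.3·(34.3 − T_b)
T_b = (56.9·25.2 − 26.3·34.3) / (56.9 − 26.3) = 531.79 / 30.6 = 17.379 °C ≈ 17.4 °C.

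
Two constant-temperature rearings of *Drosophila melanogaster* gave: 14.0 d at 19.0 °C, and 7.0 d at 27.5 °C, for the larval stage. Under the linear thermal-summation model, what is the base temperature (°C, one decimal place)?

10.5 °C

Equal thermal constants: D₁(T₁ − T_b) = D₂(T₂ − T_b).
14.0·(19.0 − T_b) = 7.0·(27.5 − T_b)
T_b = (14.0·19.0 − 7.0·27.5) / (14.0 − 7.0) = 73.50 / 7.0 = 10.500 °C ≈ 10.5 °C.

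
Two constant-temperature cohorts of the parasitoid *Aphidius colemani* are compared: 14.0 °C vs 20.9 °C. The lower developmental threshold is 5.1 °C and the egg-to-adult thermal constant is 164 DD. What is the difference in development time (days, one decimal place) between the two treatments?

At 14.0 °C: 164 / (14.0 − 5.1) = 164 / 8.9 = 18.427 d.
At 20.9 °C: 164 / (20.9 − 5.1) = 164 / 15.8 = 10.380 d.
Difference = |18.427 − 10.380| = 8.047 ≈ 8.0 days.

8.0 days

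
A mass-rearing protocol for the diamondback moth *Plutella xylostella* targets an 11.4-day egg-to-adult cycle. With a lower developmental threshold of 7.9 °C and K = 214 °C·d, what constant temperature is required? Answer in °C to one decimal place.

26.7 °C

Required daily accumulation = 214 / 11.4 = 18.772 DD/day.
T = T_base + 18.772 = 7.9 + 18.772 = 26.672 ≈ 26.7 °C.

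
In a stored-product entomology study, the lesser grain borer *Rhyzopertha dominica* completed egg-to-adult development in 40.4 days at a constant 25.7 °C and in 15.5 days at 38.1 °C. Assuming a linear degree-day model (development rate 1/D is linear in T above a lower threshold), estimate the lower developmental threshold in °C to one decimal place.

18.0 °C

Under the model K = D·(T − T_b), so D₁·(T₁ − T_b) = D₂·(T₂ − T_b).
40.4·(25.7 − T_b) = 15.5·(38.1 − T_b)
T_b = (40.4·25.7 − 15.5·38.1) / (40.4 − 15.5) = 447.73 / 24.9 = 17.981 °C ≈ 18.0 °C.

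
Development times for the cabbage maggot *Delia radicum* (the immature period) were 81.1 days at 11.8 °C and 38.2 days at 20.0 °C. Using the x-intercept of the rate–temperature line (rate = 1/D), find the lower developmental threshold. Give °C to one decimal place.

Under the model K = D·(T − T_b), so D₁·(T₁ − T_b) = D₂·(T₂ − T_b).
81.1·(11.8 − T_b) = 38.2·(20.0 − T_b)
T_b = (81.1·11.8 − 38.2·20.0) / (81.1 − 38.2) = 192.98 / 42.9 = 4.498 °C ≈ 4.5 °C.

4.5 °C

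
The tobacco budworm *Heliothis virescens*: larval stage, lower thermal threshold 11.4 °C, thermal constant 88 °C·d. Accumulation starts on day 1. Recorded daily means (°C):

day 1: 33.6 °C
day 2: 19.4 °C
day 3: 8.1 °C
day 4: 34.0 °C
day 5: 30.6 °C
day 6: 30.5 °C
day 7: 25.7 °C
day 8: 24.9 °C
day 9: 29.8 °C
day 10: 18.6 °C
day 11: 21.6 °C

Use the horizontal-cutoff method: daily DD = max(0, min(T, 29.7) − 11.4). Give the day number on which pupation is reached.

Daily DD above 11.4 °C (capped at 18.3): 18.3, 8.0, 0.0, 18.3, 18.3, 18.3, 14.3, 13.5, 18.3, 7.2, 10.2.
Cumulative: 18.3, 26.3, 26.3, 44.6, 62.9, 81.2, 95.5, 109.0, 127.3, 134.5, 144.7.
The total first reaches 88 DD on day 7.

day 7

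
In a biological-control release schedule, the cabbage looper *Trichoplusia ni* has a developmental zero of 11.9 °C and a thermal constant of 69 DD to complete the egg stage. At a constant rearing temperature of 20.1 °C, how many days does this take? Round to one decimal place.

8.4 days

Daily accumulation = 20.1 − 11.9 = 8.2 DD/day.
Duration = 69 / 8.2 = 8.415 ≈ 8.4 days.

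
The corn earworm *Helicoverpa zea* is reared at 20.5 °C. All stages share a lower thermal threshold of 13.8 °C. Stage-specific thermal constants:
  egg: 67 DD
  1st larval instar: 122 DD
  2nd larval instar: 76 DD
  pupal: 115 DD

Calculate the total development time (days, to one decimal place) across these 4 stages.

56.7 days

Daily accumulation at 20.5 °C = 20.5 − 13.8 = 6.7 DD/day.
Total K = 67 + 122 + 76 + 115 = 380 DD.
Total duration = 380 / 6.7 = 56.716 ≈ 56.7 days.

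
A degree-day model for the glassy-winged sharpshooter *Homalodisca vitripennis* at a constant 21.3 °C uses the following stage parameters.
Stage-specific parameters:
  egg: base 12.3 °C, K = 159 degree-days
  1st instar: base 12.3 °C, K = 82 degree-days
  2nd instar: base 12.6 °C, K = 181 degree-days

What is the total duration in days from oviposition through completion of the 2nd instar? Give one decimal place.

47.6 days

egg: 159 / (21.3 − 12.3) = 159 / 9.0 = 17.667 d.
1st instar: 82 / (21.3 − 12.3) = 82 / 9.0 = 9.111 d.
2nd instar: 181 / (21.3 − 12.6) = 181 / 8.7 = 20.805 d.
Sum = 47.582 ≈ 47.6 days.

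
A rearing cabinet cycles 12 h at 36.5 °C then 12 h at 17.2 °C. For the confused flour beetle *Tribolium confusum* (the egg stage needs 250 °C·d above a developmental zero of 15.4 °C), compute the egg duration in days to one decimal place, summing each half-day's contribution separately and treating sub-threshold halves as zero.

Day half: max(0, 36.5 − 15.4) × 0.5 = 21.1 × 0.5 = 10.55 DD.
Night half: max(0, 17.2 − 15.4) × 0.5 = 1.8 × 0.5 = 0.90 DD.
Per 24 h: 11.45 DD/day.
Duration = 250 / 11.45 = 21.834 ≈ 21.8 days.

21.8 days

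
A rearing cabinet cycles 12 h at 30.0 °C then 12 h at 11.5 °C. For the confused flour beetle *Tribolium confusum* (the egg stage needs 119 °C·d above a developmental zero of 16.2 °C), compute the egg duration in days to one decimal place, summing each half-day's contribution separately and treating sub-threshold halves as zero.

Day half: max(0, 30.0 − 16.2) × 0.5 = 13.8 × 0.5 = 6.90 DD.
Night half: max(0, 11.5 − 16.2) × 0.5 = 0.0 × 0.5 = 0.00 DD.
Per 24 h: 6.90 DD/day.
Duration = 119 / 6.90 = 17.246 ≈ 17.2 days.

17.2 days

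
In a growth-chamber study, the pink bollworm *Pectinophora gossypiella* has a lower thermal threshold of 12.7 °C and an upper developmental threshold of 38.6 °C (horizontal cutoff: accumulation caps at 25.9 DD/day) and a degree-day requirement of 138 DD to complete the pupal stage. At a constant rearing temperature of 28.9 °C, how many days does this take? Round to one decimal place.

8.5 days

Daily accumulation = 28.9 − 12.7 = 16.2 DD/day.
Duration = 138 / 16.2 = 8.519 ≈ 8.5 days.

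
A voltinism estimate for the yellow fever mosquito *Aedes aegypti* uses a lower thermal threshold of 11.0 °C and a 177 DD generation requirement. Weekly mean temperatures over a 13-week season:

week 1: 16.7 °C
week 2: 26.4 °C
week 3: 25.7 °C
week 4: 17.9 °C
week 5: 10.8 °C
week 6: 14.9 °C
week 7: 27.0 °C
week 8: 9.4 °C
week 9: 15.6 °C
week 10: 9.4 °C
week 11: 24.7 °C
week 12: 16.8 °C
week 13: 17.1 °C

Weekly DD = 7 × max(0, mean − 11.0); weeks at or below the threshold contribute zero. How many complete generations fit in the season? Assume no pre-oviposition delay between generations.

3 generations

Weekly DD (7 × max(0, T̄ − 11.0)): 39.9, 107.8, 102.9, 48.3, 0.0, 27.3, 112.0, 0.0, 32.2, 0.0, 95.9, 40.6, 42.7.
Season total = 649.6 DD.
Complete generations = ⌊649.6 / 177⌋ = 3.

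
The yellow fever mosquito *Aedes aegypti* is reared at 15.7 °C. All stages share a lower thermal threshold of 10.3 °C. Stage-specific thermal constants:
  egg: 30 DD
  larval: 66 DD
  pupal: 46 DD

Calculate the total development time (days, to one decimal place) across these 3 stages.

26.3 days

Daily accumulation at 15.7 °C = 15.7 − 10.3 = 5.4 DD/day.
Total K = 30 + 66 + 46 = 142 DD.
Total duration = 142 / 5.4 = 26.296 ≈ 26.3 days.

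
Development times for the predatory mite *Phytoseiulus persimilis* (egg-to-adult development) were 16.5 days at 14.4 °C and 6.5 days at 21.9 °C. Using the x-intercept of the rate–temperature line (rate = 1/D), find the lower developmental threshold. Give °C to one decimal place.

Equal thermal constants: D₁(T₁ − T_b) = D₂(T₂ − T_b).
16.5·(14.4 − T_b) = 6.5·(21.9 − T_b)
T_b = (16.5·14.4 − 6.5·21.9) / (16.5 − 6.5) = 95.25 / 10.0 = 9.525 °C ≈ 9.5 °C.

9.5 °C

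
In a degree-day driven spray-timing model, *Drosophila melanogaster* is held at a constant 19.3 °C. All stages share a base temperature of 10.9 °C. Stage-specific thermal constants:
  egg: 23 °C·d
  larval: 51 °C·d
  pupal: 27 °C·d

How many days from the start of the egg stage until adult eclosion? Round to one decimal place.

12.0 days

Daily accumulation at 19.3 °C = 19.3 − 10.9 = 8.4 DD/day.
Total K = 23 + 51 + 27 = 101 DD.
Total duration = 101 / 8.4 = 12.024 ≈ 12.0 days.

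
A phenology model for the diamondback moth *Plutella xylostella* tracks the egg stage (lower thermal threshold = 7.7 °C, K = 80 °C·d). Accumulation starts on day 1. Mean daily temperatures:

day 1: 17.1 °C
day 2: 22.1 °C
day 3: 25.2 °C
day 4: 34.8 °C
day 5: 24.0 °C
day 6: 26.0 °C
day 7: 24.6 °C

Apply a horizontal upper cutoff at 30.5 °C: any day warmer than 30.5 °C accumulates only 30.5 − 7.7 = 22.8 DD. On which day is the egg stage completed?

day 5

Daily DD above 7.7 °C (capped at 22.8): 9.4, 14.4, 17.5, 22.8, 16.3, 18.3, 16.9.
Cumulative: 9.4, 23.8, 41.3, 64.1, 80.4, 98.7, 115.6.
The total first reaches 80 DD on day 5.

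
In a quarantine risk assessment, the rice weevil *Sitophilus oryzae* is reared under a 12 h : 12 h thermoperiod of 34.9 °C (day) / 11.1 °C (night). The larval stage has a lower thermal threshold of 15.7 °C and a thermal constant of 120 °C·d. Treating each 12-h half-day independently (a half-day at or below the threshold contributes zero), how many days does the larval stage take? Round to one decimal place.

Day half: max(0, 34.9 − 15.7) × 0.5 = 19.2 × 0.5 = 9.60 DD.
Night half: max(0, 11.1 − 15.7) × 0.5 = 0.0 × 0.5 = 0.00 DD.
Per 24 h: 9.60 DD/day.
Duration = 120 / 9.60 = 12.500 ≈ 12.5 days.

12.5 days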